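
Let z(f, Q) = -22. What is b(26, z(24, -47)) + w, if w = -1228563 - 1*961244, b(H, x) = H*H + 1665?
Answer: -2187466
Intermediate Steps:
b(H, x) = 1665 + H² (b(H, x) = H² + 1665 = 1665 + H²)
w = -2189807 (w = -1228563 - 961244 = -2189807)
b(26, z(24, -47)) + w = (1665 + 26²) - 2189807 = (1665 + 676) - 2189807 = 2341 - 2189807 = -2187466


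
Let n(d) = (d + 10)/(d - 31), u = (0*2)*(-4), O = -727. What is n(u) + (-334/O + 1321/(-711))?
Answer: -27578653/16023807 ≈ -1.7211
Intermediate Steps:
u = 0 (u = 0*(-4) = 0)
n(d) = (10 + d)/(-31 + d)
n(u) + (-334/O + 1321/(-711)) = (10 + 0)/(-31 + 0) + (-334/(-727) + 1321/(-711)) = 10/(-31) + (-334*(-1/727) + 1321*(-1/711)) = -1/31*10 + (334/727 - 1321/711) = -10/31 - 722893/516897 = -27578653/16023807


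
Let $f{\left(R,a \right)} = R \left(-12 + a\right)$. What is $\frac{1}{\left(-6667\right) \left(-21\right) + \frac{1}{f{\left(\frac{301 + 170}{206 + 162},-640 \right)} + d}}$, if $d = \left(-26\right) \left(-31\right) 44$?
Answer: $\frac{3185915}{446050401497} \approx 7.1425 \cdot 10^{-6}$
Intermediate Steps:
$d = 35464$ ($d = 806 \cdot 44 = 35464$)
$\frac{1}{\left(-6667\right) \left(-21\right) + \frac{1}{f{\left(\frac{301 + 170}{206 + 162},-640 \right)} + d}} = \frac{1}{\left(-6667\right) \left(-21\right) + \frac{1}{\frac{301 + 170}{206 + 162} \left(-12 - 640\right) + 35464}} = \frac{1}{140007 + \frac{1}{\frac{471}{368} \left(-652\right) + 35464}} = \frac{1}{140007 + \frac{1}{- \frac{76773}{92} + 35464}} = \frac{1}{140007 + \frac{1}{\frac{3185915}{92}}} = \frac{1}{140007 + \frac{92}{3185915}} = \frac{1}{\frac{446050401497}{3185915}} = \frac{3185915}{446050401497}$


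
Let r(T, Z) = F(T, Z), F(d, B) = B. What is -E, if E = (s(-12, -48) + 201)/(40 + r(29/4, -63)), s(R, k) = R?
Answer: 189/23 ≈ 8.2174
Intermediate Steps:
r(T, Z) = Z
E = -189/23 (E = (-12 + 201)/(40 - 63) = 189/(-23) = 189*(-1/23) = -189/23 ≈ -8.2174)
-E = -1*(-189/23) = 189/23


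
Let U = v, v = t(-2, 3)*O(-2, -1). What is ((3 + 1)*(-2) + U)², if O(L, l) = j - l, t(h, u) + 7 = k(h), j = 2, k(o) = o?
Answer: 1225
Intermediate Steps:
t(h, u) = -7 + h
O(L, l) = 2 - l
v = -27 (v = (-7 - 2)*(2 - 1*(-1)) = -9*(2 + 1) = -9*3 = -27)
U = -27
((3 + 1)*(-2) + U)² = ((3 + 1)*(-2) - 27)² = (4*(-2) - 27)² = (-8 - 27)² = (-35)² = 1225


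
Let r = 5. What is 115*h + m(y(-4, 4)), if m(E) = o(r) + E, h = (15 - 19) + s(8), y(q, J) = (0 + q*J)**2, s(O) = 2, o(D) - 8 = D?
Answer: 39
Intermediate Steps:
o(D) = 8 + D
y(q, J) = J**2*q**2 (y(q, J) = (0 + J*q)**2 = (J*q)**2 = J**2*q**2)
h = -2 (h = (15 - 19) + 2 = -4 + 2 = -2)
m(E) = 13 + E (m(E) = (8 + 5) + E = 13 + E)
115*h + m(y(-4, 4)) = 115*(-2) + (13 + 4**2*(-4)**2) = -230 + (13 + 16*16) = -230 + (13 + 256) = -230 + 269 = 39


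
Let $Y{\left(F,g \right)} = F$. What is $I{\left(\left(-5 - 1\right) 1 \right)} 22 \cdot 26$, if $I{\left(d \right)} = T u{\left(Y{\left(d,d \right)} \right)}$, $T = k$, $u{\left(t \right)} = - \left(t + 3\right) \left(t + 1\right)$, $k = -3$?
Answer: $25740$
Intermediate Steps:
$u{\left(t \right)} = - \left(1 + t\right) \left(3 + t\right)$ ($u{\left(t \right)} = - \left(3 + t\right) \left(1 + t\right) = - \left(1 + t\right) \left(3 + t\right)$)
$T = -3$
$I{\left(d \right)} = 9 + 3 d^{2} + 12 d$ ($I{\left(d \right)} = - 3 \left(-3 - d^{2} - 4 d\right) = 9 + 3 d^{2} + 12 d$)
$I{\left(\left(-5 - 1\right) 1 \right)} 22 \cdot 26 = \left(9 + 3 \left(\left(-5 - 1\right) 1\right)^{2} + 12 \left(-5 - 1\right) 1\right) 22 \cdot 26 = \left(9 + 3 \left(\left(-6\right) 1\right)^{2} + 12 \left(\left(-6\right) 1\right)\right) 22 \cdot 26 = \left(9 + 3 \left(-6\right)^{2} + 12 \left(-6\right)\right) 22 \cdot 26 = \left(9 + 3 \cdot 36 - 72\right) 22 \cdot 26 = \left(9 + 108 - 72\right) 22 \cdot 26 = 45 \cdot 22 \cdot 26 = 990 \cdot 26 = 25740$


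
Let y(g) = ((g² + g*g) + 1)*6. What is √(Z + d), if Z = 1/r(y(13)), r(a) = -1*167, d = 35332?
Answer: √985373981/167 ≈ 187.97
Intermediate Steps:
y(g) = 6 + 12*g² (y(g) = ((g² + g²) + 1)*6 = (2*g² + 1)*6 = (1 + 2*g²)*6 = 6 + 12*g²)
r(a) = -167
Z = -1/167 (Z = 1/(-167) = -1/167 ≈ -0.0059880)
√(Z + d) = √(-1/167 + 35332) = √(5900443/167) = √985373981/167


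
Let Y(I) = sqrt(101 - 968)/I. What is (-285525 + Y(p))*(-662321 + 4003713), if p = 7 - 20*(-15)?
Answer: -954050950800 + 56803664*I*sqrt(3)/307 ≈ -9.5405e+11 + 3.2048e+5*I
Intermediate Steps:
p = 307 (p = 7 + 300 = 307)
Y(I) = 17*I*sqrt(3)/I (Y(I) = sqrt(-867)/I = (17*I*sqrt(3))/I = 17*I*sqrt(3)/I)
(-285525 + Y(p))*(-662321 + 4003713) = (-285525 + 17*I*sqrt(3)/307)*(-662321 + 4003713) = (-285525 + 17*I*sqrt(3)*(1/307))*3341392 = (-285525 + 17*I*sqrt(3)/307)*3341392 = -954050950800 + 56803664*I*sqrt(3)/307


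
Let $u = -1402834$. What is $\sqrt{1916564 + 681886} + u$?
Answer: $-1402834 + 5 \sqrt{103938} \approx -1.4012 \cdot 10^{6}$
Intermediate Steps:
$\sqrt{1916564 + 681886} + u = \sqrt{1916564 + 681886} - 1402834 = \sqrt{2598450} - 1402834 = 5 \sqrt{103938} - 1402834 = -1402834 + 5 \sqrt{103938}$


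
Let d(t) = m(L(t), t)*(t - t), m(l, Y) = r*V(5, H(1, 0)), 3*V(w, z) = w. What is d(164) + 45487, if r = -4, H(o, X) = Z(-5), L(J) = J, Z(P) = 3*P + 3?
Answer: 45487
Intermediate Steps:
Z(P) = 3 + 3*P
H(o, X) = -12 (H(o, X) = 3 + 3*(-5) = 3 - 15 = -12)
V(w, z) = w/3
m(l, Y) = -20/3 (m(l, Y) = -4*5/3 = -20/3)
d(t) = 0 (d(t) = -20*(t - t)/3 = -20/3*0 = 0)
d(164) + 45487 = 0 + 45487 = 45487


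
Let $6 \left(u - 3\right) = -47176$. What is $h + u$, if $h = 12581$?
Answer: $\frac{14164}{3} \approx 4721.3$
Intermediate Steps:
$u = - \frac{23579}{3}$ ($u = 3 + \frac{1}{6} \left(-47176\right) = 3 - \frac{23588}{3} = - \frac{23579}{3} \approx -7859.7$)
$h + u = 12581 - \frac{23579}{3} = \frac{14164}{3}$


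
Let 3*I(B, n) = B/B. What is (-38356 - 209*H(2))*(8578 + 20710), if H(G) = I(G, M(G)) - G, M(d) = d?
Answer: -3339505624/3 ≈ -1.1132e+9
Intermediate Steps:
I(B, n) = ⅓ (I(B, n) = (B/B)/3 = (⅓)*1 = ⅓)
H(G) = ⅓ - G
(-38356 - 209*H(2))*(8578 + 20710) = (-38356 - 209*(⅓ - 1*2))*(8578 + 20710) = (-38356 - 209*(⅓ - 2))*29288 = (-38356 - 209*(-5/3))*29288 = (-38356 + 1045/3)*29288 = -114023/3*29288 = -3339505624/3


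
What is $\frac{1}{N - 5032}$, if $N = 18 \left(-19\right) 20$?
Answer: $- \frac{1}{11872} \approx -8.4232 \cdot 10^{-5}$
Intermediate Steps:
$N = -6840$ ($N = \left(-342\right) 20 = -6840$)
$\frac{1}{N - 5032} = \frac{1}{-6840 - 5032} = \frac{1}{-11872} = - \frac{1}{11872}$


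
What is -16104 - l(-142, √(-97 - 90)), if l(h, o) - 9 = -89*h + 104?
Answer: -28855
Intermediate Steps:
l(h, o) = 113 - 89*h (l(h, o) = 9 + (-89*h + 104) = 9 + (104 - 89*h) = 113 - 89*h)
-16104 - l(-142, √(-97 - 90)) = -16104 - (113 - 89*(-142)) = -16104 - (113 + 12638) = -16104 - 1*12751 = -16104 - 12751 = -28855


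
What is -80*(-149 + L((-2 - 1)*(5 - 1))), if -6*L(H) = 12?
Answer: 12080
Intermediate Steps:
L(H) = -2 (L(H) = -⅙*12 = -2)
-80*(-149 + L((-2 - 1)*(5 - 1))) = -80*(-149 - 2) = -80*(-151) = 12080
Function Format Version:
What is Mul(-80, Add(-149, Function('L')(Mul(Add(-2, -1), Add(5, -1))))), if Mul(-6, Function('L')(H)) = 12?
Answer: 12080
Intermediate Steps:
Function('L')(H) = -2 (Function('L')(H) = Mul(Rational(-1, 6), 12) = -2)
Mul(-80, Add(-149, Function('L')(Mul(Add(-2, -1), Add(5, -1))))) = Mul(-80, Add(-149, -2)) = Mul(-80, -151) = 12080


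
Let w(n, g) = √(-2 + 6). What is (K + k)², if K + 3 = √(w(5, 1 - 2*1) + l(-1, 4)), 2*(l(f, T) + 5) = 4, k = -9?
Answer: (12 - I)² ≈ 143.0 - 24.0*I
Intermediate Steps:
w(n, g) = 2 (w(n, g) = √4 = 2)
l(f, T) = -3 (l(f, T) = -5 + (½)*4 = -5 + 2 = -3)
K = -3 + I (K = -3 + √(2 - 3) = -3 + √(-1) = -3 + I ≈ -3.0 + 1.0*I)
(K + k)² = ((-3 + I) - 9)² = (-12 + I)²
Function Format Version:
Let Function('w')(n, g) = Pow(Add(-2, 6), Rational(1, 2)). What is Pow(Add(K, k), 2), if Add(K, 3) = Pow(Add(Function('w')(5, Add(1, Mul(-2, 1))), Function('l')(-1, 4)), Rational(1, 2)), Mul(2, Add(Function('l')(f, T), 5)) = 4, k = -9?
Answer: Pow(Add(12, Mul(-1, I)), 2) ≈ Add(143.00, Mul(-24.000, I))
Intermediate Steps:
Function('w')(n, g) = 2 (Function('w')(n, g) = Pow(4, Rational(1, 2)) = 2)
Function('l')(f, T) = -3 (Function('l')(f, T) = Add(-5, Mul(Rational(1, 2), 4)) = Add(-5, 2) = -3)
K = Add(-3, I) (K = Add(-3, Pow(Add(2, -3), Rational(1, 2))) = Add(-3, Pow(-1, Rational(1, 2))) = Add(-3, I) ≈ Add(-3.0000, Mul(1.0000, I)))
Pow(Add(K, k), 2) = Pow(Add(Add(-3, I), -9), 2) = Pow(Add(-12, I), 2)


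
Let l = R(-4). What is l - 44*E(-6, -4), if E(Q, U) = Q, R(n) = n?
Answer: 260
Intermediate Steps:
l = -4
l - 44*E(-6, -4) = -4 - 44*(-6) = -4 + 264 = 260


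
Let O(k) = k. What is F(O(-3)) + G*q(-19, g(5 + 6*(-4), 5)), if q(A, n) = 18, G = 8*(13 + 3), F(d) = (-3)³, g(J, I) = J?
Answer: 2277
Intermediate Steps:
F(d) = -27
G = 128 (G = 8*16 = 128)
F(O(-3)) + G*q(-19, g(5 + 6*(-4), 5)) = -27 + 128*18 = -27 + 2304 = 2277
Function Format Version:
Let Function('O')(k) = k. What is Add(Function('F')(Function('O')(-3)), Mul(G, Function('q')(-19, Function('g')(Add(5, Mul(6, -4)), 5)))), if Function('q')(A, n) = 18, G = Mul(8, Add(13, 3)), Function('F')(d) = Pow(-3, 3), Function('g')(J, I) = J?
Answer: 2277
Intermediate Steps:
Function('F')(d) = -27
G = 128 (G = Mul(8, 16) = 128)
Add(Function('F')(Function('O')(-3)), Mul(G, Function('q')(-19, Function('g')(Add(5, Mul(6, -4)), 5)))) = Add(-27, Mul(128, 18)) = Add(-27, 2304) = 2277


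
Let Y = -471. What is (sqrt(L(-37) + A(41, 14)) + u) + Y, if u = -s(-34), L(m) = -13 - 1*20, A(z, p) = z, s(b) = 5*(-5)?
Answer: -446 + 2*sqrt(2) ≈ -443.17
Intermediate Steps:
s(b) = -25
L(m) = -33 (L(m) = -13 - 20 = -33)
u = 25 (u = -1*(-25) = 25)
(sqrt(L(-37) + A(41, 14)) + u) + Y = (sqrt(-33 + 41) + 25) - 471 = (sqrt(8) + 25) - 471 = (2*sqrt(2) + 25) - 471 = (25 + 2*sqrt(2)) - 471 = -446 + 2*sqrt(2)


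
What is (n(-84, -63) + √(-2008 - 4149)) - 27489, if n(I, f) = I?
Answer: -27573 + I*√6157 ≈ -27573.0 + 78.467*I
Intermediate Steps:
(n(-84, -63) + √(-2008 - 4149)) - 27489 = (-84 + √(-2008 - 4149)) - 27489 = (-84 + √(-6157)) - 27489 = (-84 + I*√6157) - 27489 = -27573 + I*√6157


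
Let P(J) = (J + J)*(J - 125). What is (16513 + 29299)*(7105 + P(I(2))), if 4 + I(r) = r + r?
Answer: 325494260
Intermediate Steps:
I(r) = -4 + 2*r (I(r) = -4 + (r + r) = -4 + 2*r)
P(J) = 2*J*(-125 + J) (P(J) = (2*J)*(-125 + J) = 2*J*(-125 + J))
(16513 + 29299)*(7105 + P(I(2))) = (16513 + 29299)*(7105 + 2*(-4 + 2*2)*(-125 + (-4 + 2*2))) = 45812*(7105 + 2*(-4 + 4)*(-125 + (-4 + 4))) = 45812*(7105 + 2*0*(-125 + 0)) = 45812*(7105 + 2*0*(-125)) = 45812*(7105 + 0) = 45812*7105 = 325494260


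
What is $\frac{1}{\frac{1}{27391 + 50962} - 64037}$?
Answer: $- \frac{78353}{5017491060} \approx -1.5616 \cdot 10^{-5}$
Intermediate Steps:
$\frac{1}{\frac{1}{27391 + 50962} - 64037} = \frac{1}{\frac{1}{78353} - 64037} = \frac{1}{- \frac{5017491060}{78353}} = - \frac{78353}{5017491060}$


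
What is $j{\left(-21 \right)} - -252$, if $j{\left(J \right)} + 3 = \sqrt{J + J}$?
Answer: $249 + i \sqrt{42} \approx 249.0 + 6.4807 i$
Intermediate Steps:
$j{\left(J \right)} = -3 + \sqrt{2} \sqrt{J}$ ($j{\left(J \right)} = -3 + \sqrt{J + J} = -3 + \sqrt{2 J} = -3 + \sqrt{2} \sqrt{J}$)
$j{\left(-21 \right)} - -252 = \left(-3 + \sqrt{2} \sqrt{-21}\right) - -252 = \left(-3 + \sqrt{2} i \sqrt{21}\right) + 252 = \left(-3 + i \sqrt{42}\right) + 252 = 249 + i \sqrt{42}$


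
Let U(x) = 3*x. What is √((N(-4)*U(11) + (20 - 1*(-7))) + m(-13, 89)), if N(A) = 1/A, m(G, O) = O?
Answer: √431/2 ≈ 10.380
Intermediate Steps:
√((N(-4)*U(11) + (20 - 1*(-7))) + m(-13, 89)) = √(((3*11)/(-4) + (20 - 1*(-7))) + 89) = √((-¼*33 + (20 + 7)) + 89) = √((-33/4 + 27) + 89) = √(75/4 + 89) = √(431/4) = √431/2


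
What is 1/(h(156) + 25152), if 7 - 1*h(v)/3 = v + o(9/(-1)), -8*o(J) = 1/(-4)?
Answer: 32/790557 ≈ 4.0478e-5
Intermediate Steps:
o(J) = 1/32 (o(J) = -⅛/(-4) = -⅛*(-¼) = 1/32)
h(v) = 669/32 - 3*v (h(v) = 21 - 3*(v + 1/32) = 21 - 3*(1/32 + v) = 21 + (-3/32 - 3*v) = 669/32 - 3*v)
1/(h(156) + 25152) = 1/((669/32 - 3*156) + 25152) = 1/((669/32 - 468) + 25152) = 1/(-14307/32 + 25152) = 1/(790557/32) = 32/790557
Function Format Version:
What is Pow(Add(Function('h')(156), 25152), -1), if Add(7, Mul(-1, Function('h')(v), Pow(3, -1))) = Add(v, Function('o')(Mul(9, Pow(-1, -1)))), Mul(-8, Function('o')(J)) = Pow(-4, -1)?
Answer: Rational(32, 790557) ≈ 4.0478e-5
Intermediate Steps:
Function('o')(J) = Rational(1, 32) (Function('o')(J) = Mul(Rational(-1, 8), Pow(-4, -1)) = Mul(Rational(-1, 8), Rational(-1, 4)) = Rational(1, 32))
Function('h')(v) = Add(Rational(669, 32), Mul(-3, v)) (Function('h')(v) = Add(21, Mul(-3, Add(v, Rational(1, 32)))) = Add(21, Mul(-3, Add(Rational(1, 32), v))) = Add(21, Add(Rational(-3, 32), Mul(-3, v))) = Add(Rational(669, 32), Mul(-3, v)))
Pow(Add(Function('h')(156), 25152), -1) = Pow(Add(Add(Rational(669, 32), Mul(-3, 156)), 25152), -1) = Pow(Add(Add(Rational(669, 32), -468), 25152), -1) = Pow(Add(Rational(-14307, 32), 25152), -1) = Pow(Rational(790557, 32), -1) = Rational(32, 790557)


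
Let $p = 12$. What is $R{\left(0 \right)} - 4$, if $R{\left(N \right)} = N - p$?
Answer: $-16$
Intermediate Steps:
$R{\left(N \right)} = -12 + N$ ($R{\left(N \right)} = N - 12 = -12 + N$)
$R{\left(0 \right)} - 4 = \left(-12 + 0\right) - 4 = -12 - 4 = -16$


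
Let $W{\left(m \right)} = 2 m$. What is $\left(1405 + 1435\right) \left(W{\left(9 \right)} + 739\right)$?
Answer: $2149880$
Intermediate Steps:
$\left(1405 + 1435\right) \left(W{\left(9 \right)} + 739\right) = \left(1405 + 1435\right) \left(2 \cdot 9 + 739\right) = 2840 \left(18 + 739\right) = 2840 \cdot 757 = 2149880$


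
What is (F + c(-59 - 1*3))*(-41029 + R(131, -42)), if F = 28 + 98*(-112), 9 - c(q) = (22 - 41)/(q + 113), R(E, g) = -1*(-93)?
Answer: 1343350960/3 ≈ 4.4778e+8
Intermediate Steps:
R(E, g) = 93
c(q) = 9 + 19/(113 + q) (c(q) = 9 - (22 - 41)/(q + 113) = 9 - (-19)/(113 + q) = 9 + 19/(113 + q))
F = -10948 (F = 28 - 10976 = -10948)
(F + c(-59 - 1*3))*(-41029 + R(131, -42)) = (-10948 + (1036 + 9*(-59 - 1*3))/(113 + (-59 - 1*3)))*(-41029 + 93) = (-10948 + (1036 + 9*(-59 - 3))/(113 + (-59 - 3)))*(-40936) = (-10948 + (1036 + 9*(-62))/(113 - 62))*(-40936) = (-10948 + (1036 - 558)/51)*(-40936) = (-10948 + (1/51)*478)*(-40936) = (-10948 + 478/51)*(-40936) = -557870/51*(-40936) = 1343350960/3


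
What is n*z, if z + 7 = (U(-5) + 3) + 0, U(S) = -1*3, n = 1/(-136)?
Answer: 7/136 ≈ 0.051471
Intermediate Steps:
n = -1/136 ≈ -0.0073529
U(S) = -3
z = -7 (z = -7 + ((-3 + 3) + 0) = -7 + (0 + 0) = -7 + 0 = -7)
n*z = -1/136*(-7) = 7/136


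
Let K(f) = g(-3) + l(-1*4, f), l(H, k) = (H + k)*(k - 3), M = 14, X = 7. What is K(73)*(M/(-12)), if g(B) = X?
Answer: -33859/6 ≈ -5643.2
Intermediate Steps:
g(B) = 7
l(H, k) = (-3 + k)*(H + k) (l(H, k) = (H + k)*(-3 + k) = (-3 + k)*(H + k))
K(f) = 19 + f² - 7*f (K(f) = 7 + (f² - (-3)*4 - 3*f + (-1*4)*f) = 7 + (f² - 3*(-4) - 3*f - 4*f) = 7 + (f² + 12 - 3*f - 4*f) = 7 + (12 + f² - 7*f) = 19 + f² - 7*f)
K(73)*(M/(-12)) = (19 + 73² - 7*73)*(14/(-12)) = (19 + 5329 - 511)*(14*(-1/12)) = 4837*(-7/6) = -33859/6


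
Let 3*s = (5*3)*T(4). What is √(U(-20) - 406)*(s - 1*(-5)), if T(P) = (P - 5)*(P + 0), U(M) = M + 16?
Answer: -15*I*√410 ≈ -303.73*I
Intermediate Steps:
U(M) = 16 + M
T(P) = P*(-5 + P) (T(P) = (-5 + P)*P = P*(-5 + P))
s = -20 (s = ((5*3)*(4*(-5 + 4)))/3 = (15*(4*(-1)))/3 = (15*(-4))/3 = (⅓)*(-60) = -20)
√(U(-20) - 406)*(s - 1*(-5)) = √((16 - 20) - 406)*(-20 - 1*(-5)) = √(-4 - 406)*(-20 + 5) = √(-410)*(-15) = (I*√410)*(-15) = -15*I*√410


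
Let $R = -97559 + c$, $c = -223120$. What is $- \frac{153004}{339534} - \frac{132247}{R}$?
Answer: $- \frac{231267601}{6048967977} \approx -0.038233$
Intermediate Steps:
$R = -320679$ ($R = -97559 - 223120 = -320679$)
$- \frac{153004}{339534} - \frac{132247}{R} = - \frac{153004}{339534} - \frac{132247}{-320679} = \left(-153004\right) \frac{1}{339534} - - \frac{132247}{320679} = - \frac{76502}{169767} + \frac{132247}{320679} = - \frac{231267601}{6048967977}$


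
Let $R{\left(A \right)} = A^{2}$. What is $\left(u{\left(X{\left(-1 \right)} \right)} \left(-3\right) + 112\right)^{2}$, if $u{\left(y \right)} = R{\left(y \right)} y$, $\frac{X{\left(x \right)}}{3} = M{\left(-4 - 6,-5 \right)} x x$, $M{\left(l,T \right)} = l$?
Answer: $6579156544$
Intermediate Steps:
$X{\left(x \right)} = - 30 x^{2}$ ($X{\left(x \right)} = 3 \left(-4 - 6\right) x x = 3 - 10 x x = 3 \left(- 10 x^{2}\right) = - 30 x^{2}$)
$u{\left(y \right)} = y^{3}$ ($u{\left(y \right)} = y^{2} y = y^{3}$)
$\left(u{\left(X{\left(-1 \right)} \right)} \left(-3\right) + 112\right)^{2} = \left(\left(- 30 \left(-1\right)^{2}\right)^{3} \left(-3\right) + 112\right)^{2} = \left(\left(\left(-30\right) 1\right)^{3} \left(-3\right) + 112\right)^{2} = \left(\left(-30\right)^{3} \left(-3\right) + 112\right)^{2} = \left(\left(-27000\right) \left(-3\right) + 112\right)^{2} = \left(81000 + 112\right)^{2} = 81112^{2} = 6579156544$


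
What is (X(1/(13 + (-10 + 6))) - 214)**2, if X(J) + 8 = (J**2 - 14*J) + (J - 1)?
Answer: 330476041/6561 ≈ 50370.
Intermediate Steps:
X(J) = -9 + J**2 - 13*J (X(J) = -8 + ((J**2 - 14*J) + (J - 1)) = -8 + ((J**2 - 14*J) + (-1 + J)) = -8 + (-1 + J**2 - 13*J) = -9 + J**2 - 13*J)
(X(1/(13 + (-10 + 6))) - 214)**2 = ((-9 + (1/(13 + (-10 + 6)))**2 - 13/(13 + (-10 + 6))) - 214)**2 = ((-9 + (1/(13 - 4))**2 - 13/(13 - 4)) - 214)**2 = ((-9 + (1/9)**2 - 13/9) - 214)**2 = ((-9 + (1/9)**2 - 13*1/9) - 214)**2 = ((-9 + 1/81 - 13/9) - 214)**2 = (-845/81 - 214)**2 = (-18179/81)**2 = 330476041/6561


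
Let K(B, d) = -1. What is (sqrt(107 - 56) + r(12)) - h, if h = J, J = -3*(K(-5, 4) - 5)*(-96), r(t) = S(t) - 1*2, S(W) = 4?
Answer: 1730 + sqrt(51) ≈ 1737.1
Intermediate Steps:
r(t) = 2 (r(t) = 4 - 1*2 = 4 - 2 = 2)
J = -1728 (J = -3*(-1 - 5)*(-96) = -3*(-6)*(-96) = 18*(-96) = -1728)
h = -1728
(sqrt(107 - 56) + r(12)) - h = (sqrt(107 - 56) + 2) - 1*(-1728) = (sqrt(51) + 2) + 1728 = (2 + sqrt(51)) + 1728 = 1730 + sqrt(51)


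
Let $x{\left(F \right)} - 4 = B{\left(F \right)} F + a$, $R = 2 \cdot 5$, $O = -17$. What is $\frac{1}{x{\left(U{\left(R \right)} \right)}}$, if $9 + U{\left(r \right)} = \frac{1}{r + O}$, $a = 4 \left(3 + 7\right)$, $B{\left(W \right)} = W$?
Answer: $\frac{49}{6252} \approx 0.0078375$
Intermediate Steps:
$a = 40$ ($a = 4 \cdot 10 = 40$)
$R = 10$
$U{\left(r \right)} = -9 + \frac{1}{-17 + r}$ ($U{\left(r \right)} = -9 + \frac{1}{r - 17} = -9 + \frac{1}{-17 + r}$)
$x{\left(F \right)} = 44 + F^{2}$ ($x{\left(F \right)} = 4 + \left(F F + 40\right) = 4 + \left(F^{2} + 40\right) = 4 + \left(40 + F^{2}\right) = 44 + F^{2}$)
$\frac{1}{x{\left(U{\left(R \right)} \right)}} = \frac{1}{44 + \left(\frac{154 - 90}{-17 + 10}\right)^{2}} = \frac{1}{44 + \left(\frac{154 - 90}{-7}\right)^{2}} = \frac{1}{44 + \left(\left(- \frac{1}{7}\right) 64\right)^{2}} = \frac{1}{44 + \left(- \frac{64}{7}\right)^{2}} = \frac{1}{44 + \frac{4096}{49}} = \frac{1}{\frac{6252}{49}} = \frac{49}{6252}$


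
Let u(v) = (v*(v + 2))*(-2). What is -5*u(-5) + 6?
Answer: 156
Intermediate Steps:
u(v) = -2*v*(2 + v) (u(v) = (v*(2 + v))*(-2) = -2*v*(2 + v))
-5*u(-5) + 6 = -(-10)*(-5)*(2 - 5) + 6 = -(-10)*(-5)*(-3) + 6 = -5*(-30) + 6 = 150 + 6 = 156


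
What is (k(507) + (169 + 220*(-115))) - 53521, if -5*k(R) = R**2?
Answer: -650309/5 ≈ -1.3006e+5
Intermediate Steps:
k(R) = -R**2/5
(k(507) + (169 + 220*(-115))) - 53521 = (-1/5*507**2 + (169 + 220*(-115))) - 53521 = (-1/5*257049 + (169 - 25300)) - 53521 = (-257049/5 - 25131) - 53521 = -382704/5 - 53521 = -650309/5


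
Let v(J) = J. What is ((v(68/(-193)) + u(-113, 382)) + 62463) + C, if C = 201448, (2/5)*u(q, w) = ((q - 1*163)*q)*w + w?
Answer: 5799535290/193 ≈ 3.0049e+7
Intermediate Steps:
u(q, w) = 5*w/2 + 5*q*w*(-163 + q)/2 (u(q, w) = 5*(((q - 1*163)*q)*w + w)/2 = 5*(((q - 163)*q)*w + w)/2 = 5*(((-163 + q)*q)*w + w)/2 = 5*((q*(-163 + q))*w + w)/2 = 5*(q*w*(-163 + q) + w)/2 = 5*(w + q*w*(-163 + q))/2 = 5*w/2 + 5*q*w*(-163 + q)/2)
((v(68/(-193)) + u(-113, 382)) + 62463) + C = ((68/(-193) + (5/2)*382*(1 + (-113)² - 163*(-113))) + 62463) + 201448 = ((68*(-1/193) + (5/2)*382*(1 + 12769 + 18419)) + 62463) + 201448 = ((-68/193 + (5/2)*382*31189) + 62463) + 201448 = ((-68/193 + 29785495) + 62463) + 201448 = (5748600467/193 + 62463) + 201448 = 5760655826/193 + 201448 = 5799535290/193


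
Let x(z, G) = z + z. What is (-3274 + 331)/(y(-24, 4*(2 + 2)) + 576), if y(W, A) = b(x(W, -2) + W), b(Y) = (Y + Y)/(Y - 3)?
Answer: -24525/4816 ≈ -5.0924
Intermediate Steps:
x(z, G) = 2*z
b(Y) = 2*Y/(-3 + Y) (b(Y) = (2*Y)/(-3 + Y) = 2*Y/(-3 + Y))
y(W, A) = 6*W/(-3 + 3*W) (y(W, A) = 2*(2*W + W)/(-3 + (2*W + W)) = 2*(3*W)/(-3 + 3*W) = 6*W/(-3 + 3*W))
(-3274 + 331)/(y(-24, 4*(2 + 2)) + 576) = (-3274 + 331)/(2*(-24)/(-1 - 24) + 576) = -2943/(2*(-24)/(-25) + 576) = -2943/(2*(-24)*(-1/25) + 576) = -2943/(48/25 + 576) = -2943/14448/25 = -2943*25/14448 = -24525/4816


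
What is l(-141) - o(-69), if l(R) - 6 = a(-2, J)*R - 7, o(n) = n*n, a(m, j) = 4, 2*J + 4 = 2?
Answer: -5326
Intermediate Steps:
J = -1 (J = -2 + (1/2)*2 = -2 + 1 = -1)
o(n) = n**2
l(R) = -1 + 4*R (l(R) = 6 + (4*R - 7) = 6 + (-7 + 4*R) = -1 + 4*R)
l(-141) - o(-69) = (-1 + 4*(-141)) - 1*(-69)**2 = (-1 - 564) - 1*4761 = -565 - 4761 = -5326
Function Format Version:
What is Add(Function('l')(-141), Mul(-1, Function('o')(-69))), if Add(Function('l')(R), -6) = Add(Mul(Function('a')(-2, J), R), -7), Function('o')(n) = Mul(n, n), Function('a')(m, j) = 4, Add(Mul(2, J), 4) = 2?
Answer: -5326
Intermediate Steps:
J = -1 (J = Add(-2, Mul(Rational(1, 2), 2)) = Add(-2, 1) = -1)
Function('o')(n) = Pow(n, 2)
Function('l')(R) = Add(-1, Mul(4, R)) (Function('l')(R) = Add(6, Add(Mul(4, R), -7)) = Add(6, Add(-7, Mul(4, R))) = Add(-1, Mul(4, R)))
Add(Function('l')(-141), Mul(-1, Function('o')(-69))) = Add(Add(-1, Mul(4, -141)), Mul(-1, Pow(-69, 2))) = Add(Add(-1, -564), Mul(-1, 4761)) = Add(-565, -4761) = -5326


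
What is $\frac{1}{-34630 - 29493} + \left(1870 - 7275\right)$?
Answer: $- \frac{346584816}{64123} \approx -5405.0$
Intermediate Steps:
$\frac{1}{-34630 - 29493} + \left(1870 - 7275\right) = \frac{1}{-64123} - 5405 = - \frac{1}{64123} - 5405 = - \frac{346584816}{64123}$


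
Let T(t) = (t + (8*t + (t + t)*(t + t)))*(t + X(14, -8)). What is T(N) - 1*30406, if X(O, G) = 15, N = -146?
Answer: -11027856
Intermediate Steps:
T(t) = (15 + t)*(4*t² + 9*t) (T(t) = (t + (8*t + (t + t)*(t + t)))*(t + 15) = (t + (8*t + (2*t)*(2*t)))*(15 + t) = (t + (8*t + 4*t²))*(15 + t) = (t + (4*t² + 8*t))*(15 + t) = (4*t² + 9*t)*(15 + t) = (15 + t)*(4*t² + 9*t))
T(N) - 1*30406 = -146*(135 + 4*(-146)² + 69*(-146)) - 1*30406 = -146*(135 + 4*21316 - 10074) - 30406 = -146*(135 + 85264 - 10074) - 30406 = -146*75325 - 30406 = -10997450 - 30406 = -11027856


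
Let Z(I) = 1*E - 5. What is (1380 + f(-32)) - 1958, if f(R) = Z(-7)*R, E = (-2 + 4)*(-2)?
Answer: -290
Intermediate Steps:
E = -4 (E = 2*(-2) = -4)
Z(I) = -9 (Z(I) = 1*(-4) - 5 = -4 - 5 = -9)
f(R) = -9*R
(1380 + f(-32)) - 1958 = (1380 - 9*(-32)) - 1958 = (1380 + 288) - 1958 = 1668 - 1958 = -290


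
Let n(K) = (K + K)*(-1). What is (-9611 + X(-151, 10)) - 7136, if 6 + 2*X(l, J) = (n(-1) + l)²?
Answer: -11299/2 ≈ -5649.5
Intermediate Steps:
n(K) = -2*K (n(K) = (2*K)*(-1) = -2*K)
X(l, J) = -3 + (2 + l)²/2 (X(l, J) = -3 + (-2*(-1) + l)²/2 = -3 + (2 + l)²/2)
(-9611 + X(-151, 10)) - 7136 = (-9611 + (-3 + (2 - 151)²/2)) - 7136 = (-9611 + (-3 + (½)*(-149)²)) - 7136 = (-9611 + (-3 + (½)*22201)) - 7136 = (-9611 + (-3 + 22201/2)) - 7136 = (-9611 + 22195/2) - 7136 = 2973/2 - 7136 = -11299/2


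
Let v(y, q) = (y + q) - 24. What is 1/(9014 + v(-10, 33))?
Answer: 1/9013 ≈ 0.00011095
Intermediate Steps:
v(y, q) = -24 + q + y (v(y, q) = (q + y) - 24 = -24 + q + y)
1/(9014 + v(-10, 33)) = 1/(9014 + (-24 + 33 - 10)) = 1/(9014 - 1) = 1/9013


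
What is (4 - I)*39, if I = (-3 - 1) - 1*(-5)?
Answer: 117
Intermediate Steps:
I = 1 (I = -4 + 5 = 1)
(4 - I)*39 = (4 - 1*1)*39 = (4 - 1)*39 = 3*39 = 117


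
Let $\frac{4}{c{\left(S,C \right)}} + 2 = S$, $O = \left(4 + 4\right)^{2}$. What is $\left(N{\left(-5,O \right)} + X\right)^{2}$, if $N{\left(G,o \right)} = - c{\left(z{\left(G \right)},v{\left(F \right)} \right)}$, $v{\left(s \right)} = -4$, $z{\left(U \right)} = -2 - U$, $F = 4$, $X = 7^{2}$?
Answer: $2025$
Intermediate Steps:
$X = 49$
$O = 64$ ($O = 8^{2} = 64$)
$c{\left(S,C \right)} = \frac{4}{-2 + S}$
$N{\left(G,o \right)} = - \frac{4}{-4 - G}$ ($N{\left(G,o \right)} = - \frac{4}{-2 - \left(2 + G\right)} = - \frac{4}{-4 - G}$)
$\left(N{\left(-5,O \right)} + X\right)^{2} = \left(\frac{4}{4 - 5} + 49\right)^{2} = \left(\frac{4}{-1} + 49\right)^{2} = \left(4 \left(-1\right) + 49\right)^{2} = \left(-4 + 49\right)^{2} = 45^{2} = 2025$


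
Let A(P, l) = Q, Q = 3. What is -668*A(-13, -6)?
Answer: -2004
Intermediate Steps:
A(P, l) = 3
-668*A(-13, -6) = -668*3 = -2004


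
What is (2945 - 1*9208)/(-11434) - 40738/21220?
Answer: -41612179/30328685 ≈ -1.3720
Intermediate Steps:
(2945 - 1*9208)/(-11434) - 40738/21220 = (2945 - 9208)*(-1/11434) - 40738*1/21220 = -6263*(-1/11434) - 20369/10610 = 6263/11434 - 20369/10610 = -41612179/30328685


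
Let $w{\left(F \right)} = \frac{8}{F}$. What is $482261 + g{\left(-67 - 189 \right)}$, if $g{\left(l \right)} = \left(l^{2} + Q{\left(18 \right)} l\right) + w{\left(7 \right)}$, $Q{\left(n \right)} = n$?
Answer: $\frac{3802331}{7} \approx 5.4319 \cdot 10^{5}$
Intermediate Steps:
$g{\left(l \right)} = \frac{8}{7} + l^{2} + 18 l$ ($g{\left(l \right)} = \left(l^{2} + 18 l\right) + \frac{8}{7} = \frac{8}{7} + l^{2} + 18 l$)
$482261 + g{\left(-67 - 189 \right)} = 482261 + \left(\frac{8}{7} + \left(-67 - 189\right)^{2} + 18 \left(-67 - 189\right)\right) = 482261 + \left(\frac{8}{7} + \left(-256\right)^{2} + 18 \left(-256\right)\right) = 482261 + \left(\frac{8}{7} + 65536 - 4608\right) = 482261 + \frac{426504}{7} = \frac{3802331}{7}$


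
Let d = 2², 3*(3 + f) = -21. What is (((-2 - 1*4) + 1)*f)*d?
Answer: 200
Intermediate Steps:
f = -10 (f = -3 + (⅓)*(-21) = -3 - 7 = -10)
d = 4
(((-2 - 1*4) + 1)*f)*d = (((-2 - 1*4) + 1)*(-10))*4 = (((-2 - 4) + 1)*(-10))*4 = ((-6 + 1)*(-10))*4 = -5*(-10)*4 = 50*4 = 200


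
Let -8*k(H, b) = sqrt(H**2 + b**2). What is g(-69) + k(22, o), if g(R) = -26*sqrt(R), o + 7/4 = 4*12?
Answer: -sqrt(41969)/32 - 26*I*sqrt(69) ≈ -6.402 - 215.97*I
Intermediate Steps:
o = 185/4 (o = -7/4 + 4*12 = -7/4 + 48 = 185/4 ≈ 46.250)
k(H, b) = -sqrt(H**2 + b**2)/8
g(-69) + k(22, o) = -26*I*sqrt(69) - sqrt(22**2 + (185/4)**2)/8 = -26*I*sqrt(69) - sqrt(484 + 34225/16)/8 = -26*I*sqrt(69) - sqrt(41969)/32 = -sqrt(41969)/32 - 26*I*sqrt(69)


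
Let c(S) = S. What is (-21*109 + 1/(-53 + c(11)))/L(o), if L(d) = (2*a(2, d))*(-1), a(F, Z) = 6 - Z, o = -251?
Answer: 96139/21588 ≈ 4.4534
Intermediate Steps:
L(d) = -12 + 2*d (L(d) = (2*(6 - d))*(-1) = (12 - 2*d)*(-1) = -12 + 2*d)
(-21*109 + 1/(-53 + c(11)))/L(o) = (-21*109 + 1/(-53 + 11))/(-12 + 2*(-251)) = (-2289 + 1/(-42))/(-12 - 502) = (-2289 - 1/42)/(-514) = -96139/42*(-1/514) = 96139/21588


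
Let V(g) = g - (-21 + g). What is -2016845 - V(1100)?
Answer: -2016866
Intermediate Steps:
V(g) = 21 (V(g) = g + (21 - g) = 21)
-2016845 - V(1100) = -2016845 - 1*21 = -2016845 - 21 = -2016866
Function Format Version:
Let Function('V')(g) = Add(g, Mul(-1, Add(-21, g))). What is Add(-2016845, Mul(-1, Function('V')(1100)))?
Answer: -2016866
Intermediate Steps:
Function('V')(g) = 21 (Function('V')(g) = Add(g, Add(21, Mul(-1, g))) = 21)
Add(-2016845, Mul(-1, Function('V')(1100))) = Add(-2016845, Mul(-1, 21)) = Add(-2016845, -21) = -2016866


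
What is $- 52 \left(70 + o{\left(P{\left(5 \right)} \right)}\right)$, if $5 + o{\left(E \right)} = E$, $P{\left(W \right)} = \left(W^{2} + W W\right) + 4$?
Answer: $-6188$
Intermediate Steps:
$P{\left(W \right)} = 4 + 2 W^{2}$ ($P{\left(W \right)} = \left(W^{2} + W^{2}\right) + 4 = 2 W^{2} + 4 = 4 + 2 W^{2}$)
$o{\left(E \right)} = -5 + E$
$- 52 \left(70 + o{\left(P{\left(5 \right)} \right)}\right) = - 52 \left(70 + \left(-5 + \left(4 + 2 \cdot 5^{2}\right)\right)\right) = - 52 \left(70 + \left(-5 + \left(4 + 2 \cdot 25\right)\right)\right) = - 52 \left(70 + \left(-5 + \left(4 + 50\right)\right)\right) = - 52 \left(70 + \left(-5 + 54\right)\right) = - 52 \left(70 + 49\right) = \left(-52\right) 119 = -6188$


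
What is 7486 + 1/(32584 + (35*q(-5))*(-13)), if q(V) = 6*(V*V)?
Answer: 266995675/35666 ≈ 7486.0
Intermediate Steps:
q(V) = 6*V²
7486 + 1/(32584 + (35*q(-5))*(-13)) = 7486 + 1/(32584 + (35*(6*(-5)²))*(-13)) = 7486 + 1/(32584 + (35*(6*25))*(-13)) = 7486 + 1/(32584 + (35*150)*(-13)) = 7486 + 1/(32584 + 5250*(-13)) = 7486 + 1/(32584 - 68250) = 7486 + 1/(-35666) = 7486 - 1/35666 = 266995675/35666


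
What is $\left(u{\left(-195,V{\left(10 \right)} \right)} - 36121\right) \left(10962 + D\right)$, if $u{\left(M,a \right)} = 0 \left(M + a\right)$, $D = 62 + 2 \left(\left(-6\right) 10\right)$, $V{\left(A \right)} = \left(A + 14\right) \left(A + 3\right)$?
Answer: $-393863384$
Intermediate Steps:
$V{\left(A \right)} = \left(3 + A\right) \left(14 + A\right)$ ($V{\left(A \right)} = \left(14 + A\right) \left(3 + A\right) = \left(3 + A\right) \left(14 + A\right)$)
$D = -58$ ($D = 62 + 2 \left(-60\right) = 62 - 120 = -58$)
$u{\left(M,a \right)} = 0$
$\left(u{\left(-195,V{\left(10 \right)} \right)} - 36121\right) \left(10962 + D\right) = \left(0 - 36121\right) \left(10962 - 58\right) = \left(-36121\right) 10904 = -393863384$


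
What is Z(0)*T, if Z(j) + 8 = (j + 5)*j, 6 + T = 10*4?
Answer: -272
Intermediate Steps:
T = 34 (T = -6 + 10*4 = -6 + 40 = 34)
Z(j) = -8 + j*(5 + j) (Z(j) = -8 + (j + 5)*j = -8 + (5 + j)*j = -8 + j*(5 + j))
Z(0)*T = (-8 + 0² + 5*0)*34 = (-8 + 0 + 0)*34 = -8*34 = -272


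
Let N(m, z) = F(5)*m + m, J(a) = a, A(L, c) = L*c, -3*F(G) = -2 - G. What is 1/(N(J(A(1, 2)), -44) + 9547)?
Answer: 3/28661 ≈ 0.00010467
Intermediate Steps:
F(G) = 2/3 + G/3 (F(G) = -(-2 - G)/3 = 2/3 + G/3)
N(m, z) = 10*m/3 (N(m, z) = (2/3 + (1/3)*5)*m + m = (2/3 + 5/3)*m + m = 7*m/3 + m = 10*m/3)
1/(N(J(A(1, 2)), -44) + 9547) = 1/(10*(1*2)/3 + 9547) = 1/((10/3)*2 + 9547) = 1/(20/3 + 9547) = 1/(28661/3) = 3/28661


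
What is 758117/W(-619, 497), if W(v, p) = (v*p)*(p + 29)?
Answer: -758117/161820218 ≈ -0.0046849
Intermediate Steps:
W(v, p) = p*v*(29 + p) (W(v, p) = (p*v)*(29 + p) = p*v*(29 + p))
758117/W(-619, 497) = 758117/((497*(-619)*(29 + 497))) = 758117/((497*(-619)*526)) = 758117/(-161820218) = 758117*(-1/161820218) = -758117/161820218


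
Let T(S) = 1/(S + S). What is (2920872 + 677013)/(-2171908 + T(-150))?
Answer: -1079365500/651572401 ≈ -1.6566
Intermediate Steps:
T(S) = 1/(2*S)
(2920872 + 677013)/(-2171908 + T(-150)) = (2920872 + 677013)/(-2171908 + (1/2)/(-150)) = 3597885/(-2171908 + (1/2)*(-1/150)) = 3597885/(-2171908 - 1/300) = 3597885/(-651572401/300) = 3597885*(-300/651572401) = -1079365500/651572401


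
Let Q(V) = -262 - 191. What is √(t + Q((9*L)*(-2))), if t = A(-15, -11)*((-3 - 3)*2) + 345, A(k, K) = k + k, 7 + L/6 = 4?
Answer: 6*√7 ≈ 15.875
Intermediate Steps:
L = -18 (L = -42 + 6*4 = -42 + 24 = -18)
A(k, K) = 2*k
Q(V) = -453
t = 705 (t = (2*(-15))*((-3 - 3)*2) + 345 = -(-180)*2 + 345 = -30*(-12) + 345 = 360 + 345 = 705)
√(t + Q((9*L)*(-2))) = √(705 - 453) = √252 = 6*√7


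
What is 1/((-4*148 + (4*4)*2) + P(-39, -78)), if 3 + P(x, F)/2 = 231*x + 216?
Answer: -1/18152 ≈ -5.5090e-5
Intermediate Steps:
P(x, F) = 426 + 462*x (P(x, F) = -6 + 2*(231*x + 216) = -6 + 2*(216 + 231*x) = -6 + (432 + 462*x) = 426 + 462*x)
1/((-4*148 + (4*4)*2) + P(-39, -78)) = 1/((-4*148 + (4*4)*2) + (426 + 462*(-39))) = 1/((-592 + 16*2) + (426 - 18018)) = 1/((-592 + 32) - 17592) = 1/(-560 - 17592) = 1/(-18152) = -1/18152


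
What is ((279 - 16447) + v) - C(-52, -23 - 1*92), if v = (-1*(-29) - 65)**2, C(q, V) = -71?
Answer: -14801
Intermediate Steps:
v = 1296 (v = (29 - 65)**2 = (-36)**2 = 1296)
((279 - 16447) + v) - C(-52, -23 - 1*92) = ((279 - 16447) + 1296) - 1*(-71) = (-16168 + 1296) + 71 = -14872 + 71 = -14801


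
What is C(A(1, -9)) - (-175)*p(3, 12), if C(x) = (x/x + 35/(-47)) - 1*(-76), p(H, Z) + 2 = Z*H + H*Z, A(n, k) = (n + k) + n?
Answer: 579334/47 ≈ 12326.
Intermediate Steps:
A(n, k) = k + 2*n (A(n, k) = (k + n) + n = k + 2*n)
p(H, Z) = -2 + 2*H*Z (p(H, Z) = -2 + (Z*H + H*Z) = -2 + (H*Z + H*Z) = -2 + 2*H*Z)
C(x) = 3584/47 (C(x) = (1 + 35*(-1/47)) + 76 = (1 - 35/47) + 76 = 12/47 + 76 = 3584/47)
C(A(1, -9)) - (-175)*p(3, 12) = 3584/47 - (-175)*(-2 + 2*3*12) = 3584/47 - (-175)*(-2 + 72) = 3584/47 - (-175)*70 = 3584/47 - 1*(-12250) = 3584/47 + 12250 = 579334/47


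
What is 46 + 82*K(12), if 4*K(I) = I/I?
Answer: 133/2 ≈ 66.500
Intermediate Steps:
K(I) = ¼ (K(I) = (I/I)/4 = (¼)*1 = ¼)
46 + 82*K(12) = 46 + 82*(¼) = 46 + 41/2 = 133/2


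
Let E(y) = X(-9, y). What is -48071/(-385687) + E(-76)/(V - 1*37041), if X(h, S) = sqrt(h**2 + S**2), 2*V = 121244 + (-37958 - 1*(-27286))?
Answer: 48071/385687 + sqrt(5857)/18245 ≈ 0.12883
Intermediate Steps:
V = 55286 (V = (121244 + (-37958 - 1*(-27286)))/2 = (121244 + (-37958 + 27286))/2 = (121244 - 10672)/2 = (1/2)*110572 = 55286)
X(h, S) = sqrt(S**2 + h**2)
E(y) = sqrt(81 + y**2) (E(y) = sqrt(y**2 + (-9)**2) = sqrt(y**2 + 81) = sqrt(81 + y**2))
-48071/(-385687) + E(-76)/(V - 1*37041) = -48071/(-385687) + sqrt(81 + (-76)**2)/(55286 - 1*37041) = -48071*(-1/385687) + sqrt(81 + 5776)/(55286 - 37041) = 48071/385687 + sqrt(5857)/18245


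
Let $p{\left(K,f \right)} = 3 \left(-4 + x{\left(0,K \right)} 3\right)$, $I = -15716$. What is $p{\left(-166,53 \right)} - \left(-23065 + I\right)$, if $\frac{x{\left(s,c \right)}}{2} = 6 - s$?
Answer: $38877$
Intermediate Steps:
$x{\left(s,c \right)} = 12 - 2 s$ ($x{\left(s,c \right)} = 2 \left(6 - s\right) = 12 - 2 s$)
$p{\left(K,f \right)} = 96$ ($p{\left(K,f \right)} = 3 \left(-4 + \left(12 - 0\right) 3\right) = 3 \left(-4 + \left(12 + 0\right) 3\right) = 3 \left(-4 + 12 \cdot 3\right) = 3 \left(-4 + 36\right) = 3 \cdot 32 = 96$)
$p{\left(-166,53 \right)} - \left(-23065 + I\right) = 96 - \left(-23065 - 15716\right) = 96 - -38781 = 96 + 38781 = 38877$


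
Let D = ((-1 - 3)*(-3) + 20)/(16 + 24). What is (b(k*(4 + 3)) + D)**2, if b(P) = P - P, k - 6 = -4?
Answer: 16/25 ≈ 0.64000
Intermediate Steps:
k = 2 (k = 6 - 4 = 2)
b(P) = 0
D = 4/5 (D = (-4*(-3) + 20)/40 = (12 + 20)*(1/40) = 32*(1/40) = 4/5 ≈ 0.80000)
(b(k*(4 + 3)) + D)**2 = (0 + 4/5)**2 = (4/5)**2 = 16/25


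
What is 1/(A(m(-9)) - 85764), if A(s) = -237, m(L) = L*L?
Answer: -1/86001 ≈ -1.1628e-5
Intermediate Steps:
m(L) = L**2
1/(A(m(-9)) - 85764) = 1/(-237 - 85764) = 1/(-86001) = -1/86001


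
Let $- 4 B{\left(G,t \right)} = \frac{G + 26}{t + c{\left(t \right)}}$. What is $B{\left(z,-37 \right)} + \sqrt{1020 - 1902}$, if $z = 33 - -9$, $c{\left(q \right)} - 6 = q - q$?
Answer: $\frac{17}{31} + 21 i \sqrt{2} \approx 0.54839 + 29.698 i$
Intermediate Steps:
$c{\left(q \right)} = 6$ ($c{\left(q \right)} = 6 + \left(q - q\right) = 6 + 0 = 6$)
$z = 42$ ($z = 33 + 9 = 42$)
$B{\left(G,t \right)} = - \frac{26 + G}{4 \left(6 + t\right)}$ ($B{\left(G,t \right)} = - \frac{\left(G + 26\right) \frac{1}{t + 6}}{4} = - \frac{\left(26 + G\right) \frac{1}{6 + t}}{4} = - \frac{\frac{1}{6 + t} \left(26 + G\right)}{4} = - \frac{26 + G}{4 \left(6 + t\right)}$)
$B{\left(z,-37 \right)} + \sqrt{1020 - 1902} = \frac{-26 - 42}{4 \left(6 - 37\right)} + \sqrt{1020 - 1902} = \frac{-26 - 42}{4 \left(-31\right)} + \sqrt{-882} = \frac{1}{4} \left(- \frac{1}{31}\right) \left(-68\right) + 21 i \sqrt{2} = \frac{17}{31} + 21 i \sqrt{2}$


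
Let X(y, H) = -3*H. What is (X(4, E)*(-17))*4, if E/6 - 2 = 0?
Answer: 2448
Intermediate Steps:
E = 12 (E = 12 + 6*0 = 12 + 0 = 12)
(X(4, E)*(-17))*4 = (-3*12*(-17))*4 = -36*(-17)*4 = 612*4 = 2448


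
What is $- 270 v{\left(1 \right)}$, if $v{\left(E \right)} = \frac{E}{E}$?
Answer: $-270$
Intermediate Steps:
$v{\left(E \right)} = 1$
$- 270 v{\left(1 \right)} = \left(-270\right) 1 = -270$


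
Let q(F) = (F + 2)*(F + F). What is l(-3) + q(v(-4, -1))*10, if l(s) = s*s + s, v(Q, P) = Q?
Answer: 166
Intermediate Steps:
q(F) = 2*F*(2 + F) (q(F) = (2 + F)*(2*F) = 2*F*(2 + F))
l(s) = s + s² (l(s) = s² + s = s + s²)
l(-3) + q(v(-4, -1))*10 = -3*(1 - 3) + (2*(-4)*(2 - 4))*10 = -3*(-2) + (2*(-4)*(-2))*10 = 6 + 16*10 = 6 + 160 = 166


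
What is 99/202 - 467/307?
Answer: -63941/62014 ≈ -1.0311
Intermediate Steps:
99/202 - 467/307 = -63941/62014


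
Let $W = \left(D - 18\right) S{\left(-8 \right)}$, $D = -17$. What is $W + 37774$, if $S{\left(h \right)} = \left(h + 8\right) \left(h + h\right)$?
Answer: $37774$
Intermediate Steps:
$S{\left(h \right)} = 2 h \left(8 + h\right)$ ($S{\left(h \right)} = \left(8 + h\right) 2 h = 2 h \left(8 + h\right)$)
$W = 0$ ($W = \left(-17 - 18\right) 2 \left(-8\right) \left(8 - 8\right) = - 35 \cdot 2 \left(-8\right) 0 = \left(-35\right) 0 = 0$)
$W + 37774 = 0 + 37774 = 37774$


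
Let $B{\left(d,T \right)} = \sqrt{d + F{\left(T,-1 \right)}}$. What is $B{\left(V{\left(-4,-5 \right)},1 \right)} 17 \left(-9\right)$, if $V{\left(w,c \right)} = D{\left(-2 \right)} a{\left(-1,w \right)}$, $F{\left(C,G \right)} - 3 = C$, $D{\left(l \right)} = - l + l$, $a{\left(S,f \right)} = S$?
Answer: $-306$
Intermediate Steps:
$D{\left(l \right)} = 0$
$F{\left(C,G \right)} = 3 + C$
$V{\left(w,c \right)} = 0$ ($V{\left(w,c \right)} = 0 \left(-1\right) = 0$)
$B{\left(d,T \right)} = \sqrt{3 + T + d}$ ($B{\left(d,T \right)} = \sqrt{d + \left(3 + T\right)} = \sqrt{3 + T + d}$)
$B{\left(V{\left(-4,-5 \right)},1 \right)} 17 \left(-9\right) = \sqrt{3 + 1 + 0} \cdot 17 \left(-9\right) = \sqrt{4} \cdot 17 \left(-9\right) = 2 \cdot 17 \left(-9\right) = 34 \left(-9\right) = -306$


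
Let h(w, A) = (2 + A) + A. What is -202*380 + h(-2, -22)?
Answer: -76802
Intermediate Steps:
h(w, A) = 2 + 2*A
-202*380 + h(-2, -22) = -202*380 + (2 + 2*(-22)) = -76760 + (2 - 44) = -76760 - 42 = -76802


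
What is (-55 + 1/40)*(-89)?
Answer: 195711/40 ≈ 4892.8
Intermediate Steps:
(-55 + 1/40)*(-89) = -2199/40*(-89) = 195711/40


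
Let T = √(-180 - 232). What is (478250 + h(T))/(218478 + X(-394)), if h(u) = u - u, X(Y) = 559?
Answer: 478250/219037 ≈ 2.1834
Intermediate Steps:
T = 2*I*√103 (T = √(-412) = 2*I*√103 ≈ 20.298*I)
h(u) = 0
(478250 + h(T))/(218478 + X(-394)) = (478250 + 0)/(218478 + 559) = 478250/219037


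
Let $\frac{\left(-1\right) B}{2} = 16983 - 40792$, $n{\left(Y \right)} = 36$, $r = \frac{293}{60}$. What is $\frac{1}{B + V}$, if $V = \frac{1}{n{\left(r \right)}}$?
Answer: $\frac{36}{1714249} \approx 2.1 \cdot 10^{-5}$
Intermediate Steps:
$r = \frac{293}{60}$ ($r = 293 \cdot \frac{1}{60} = \frac{293}{60} \approx 4.8833$)
$V = \frac{1}{36} \approx 0.027778$
$B = 47618$ ($B = - 2 \left(16983 - 40792\right) = \left(-2\right) \left(-23809\right) = 47618$)
$\frac{1}{B + V} = \frac{1}{47618 + \frac{1}{36}} = \frac{1}{\frac{1714249}{36}} = \frac{36}{1714249}$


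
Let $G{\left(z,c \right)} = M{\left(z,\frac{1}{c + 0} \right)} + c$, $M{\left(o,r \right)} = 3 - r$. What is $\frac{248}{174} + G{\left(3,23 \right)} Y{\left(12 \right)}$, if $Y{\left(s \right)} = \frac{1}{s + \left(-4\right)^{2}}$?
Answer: $\frac{131795}{56028} \approx 2.3523$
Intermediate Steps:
$Y{\left(s \right)} = \frac{1}{16 + s}$ ($Y{\left(s \right)} = \frac{1}{s + 16} = \frac{1}{16 + s}$)
$G{\left(z,c \right)} = 3 + c - \frac{1}{c}$ ($G{\left(z,c \right)} = \left(3 - \frac{1}{c + 0}\right) + c = \left(3 - \frac{1}{c}\right) + c = 3 + c - \frac{1}{c}$)
$\frac{248}{174} + G{\left(3,23 \right)} Y{\left(12 \right)} = \frac{248}{174} + \frac{3 + 23 - \frac{1}{23}}{16 + 12} = 248 \cdot \frac{1}{174} + \frac{3 + 23 - \frac{1}{23}}{28} = \frac{124}{87} + \left(3 + 23 - \frac{1}{23}\right) \frac{1}{28} = \frac{124}{87} + \frac{597}{23} \cdot \frac{1}{28} = \frac{124}{87} + \frac{597}{644} = \frac{131795}{56028}$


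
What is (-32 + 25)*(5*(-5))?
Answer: 175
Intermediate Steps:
(-32 + 25)*(5*(-5)) = -7*(-25) = 175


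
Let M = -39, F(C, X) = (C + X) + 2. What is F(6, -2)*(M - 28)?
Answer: -402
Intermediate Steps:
F(C, X) = 2 + C + X
F(6, -2)*(M - 28) = (2 + 6 - 2)*(-39 - 28) = 6*(-67) = -402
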